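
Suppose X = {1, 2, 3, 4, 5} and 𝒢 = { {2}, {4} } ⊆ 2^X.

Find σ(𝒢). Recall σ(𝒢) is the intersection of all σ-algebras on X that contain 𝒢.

|σ(𝒢)| = 8.  σ(𝒢) = { {}, {2}, {4}, {2,4}, {1,3,5}, {1,2,3,5}, {1,3,4,5}, X }

Trace:
Start: 𝒢 ∪ {∅, X} = { {}, {2}, {4}, X }.
Step 1. New:
  {2,4}  = {2} ∪ {4}
  {1,2,3,5}  = {4}ᶜ
  {1,3,4,5}  = {2}ᶜ
  — 7 sets.
Step 2 (1 new):
  {1,3,5}  = {2,4}ᶜ
  — 8 sets.
Step 3: stable.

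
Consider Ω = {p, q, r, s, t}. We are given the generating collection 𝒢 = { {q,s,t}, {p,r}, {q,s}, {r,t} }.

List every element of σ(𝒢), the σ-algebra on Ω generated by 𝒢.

σ(𝒢) = { ∅, {p}, {r}, {t}, {p,r}, {p,t}, {q,s}, {r,t}, {p,q,s}, {p,r,t}, {q,r,s}, {q,s,t}, {p,q,r,s}, {p,q,s,t}, {q,r,s,t}, Ω }

Check:
Begin from { ∅, {p,r}, {q,s}, {r,t}, {q,s,t}, Ω } (that is, 𝒢 plus ∅ and Ω).
Pass 1 (4 new):
  {p,q,s}  = {r,t}ᶜ
  {p,r,t}  = {q,s}ᶜ
  {p,q,r,s}  = {p,r} ∪ {q,s}
  {q,r,s,t}  = {r,t} ∪ {q,s}
  — 10 sets.
Pass 2 adds 3:
  {p}  = {q,r,s,t}ᶜ
  {t}  = {p,q,r,s}ᶜ
  {p,q,s,t}  = {p,q,s} ∪ {q,s,t}
  — 13 sets.
Pass 3 (2 new):
  {r}  = {p,q,s,t}ᶜ
  {p,t}  = {t} ∪ {p}
  — 15 sets.
Pass 4: 1 new —
  {q,r,s}  = {p,t}ᶜ
  — 16 sets.
Pass 5: no new sets; the family is a σ-algebra.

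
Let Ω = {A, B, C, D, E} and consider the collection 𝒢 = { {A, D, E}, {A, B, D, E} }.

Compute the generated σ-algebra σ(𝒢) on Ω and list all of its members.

Initial family (4 sets): { {}, {A, D, E}, {A, B, D, E}, Ω }.
Round 1 adds 2:
  {C}  = complement {A, B, D, E}
  {B, C}  = complement {A, D, E}
  — 6 sets.
Round 2: 1 new —
  {A, C, D, E}  = {A, D, E} ∪ {C}
  — 7 sets.
Round 3 adds 1:
  {B}  = complement {A, C, D, E}
  — 8 sets.
Round 4: no new sets; the family is a σ-algebra.

Hence σ(𝒢) has 8 members: { {}, {B}, {C}, {B, C}, {A, D, E}, {A, B, D, E}, {A, C, D, E}, Ω }.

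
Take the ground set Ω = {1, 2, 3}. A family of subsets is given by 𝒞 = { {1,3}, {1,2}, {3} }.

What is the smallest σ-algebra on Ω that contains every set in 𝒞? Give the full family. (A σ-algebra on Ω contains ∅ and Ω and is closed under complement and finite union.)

|σ(𝒞)| = 8.  σ(𝒞) = { {}, {1}, {2}, {3}, {1,2}, {1,3}, {2,3}, Ω }

Check:
Begin from { {}, {3}, {1,2}, {1,3}, Ω } (that is, 𝒞 plus ∅ and Ω).
Pass 1 (1 new):
  {2}  = Ω∖{1,3}
  |family| = 6
Pass 2: 1 new —
  {2,3}  = {3} ∪ {2}
  |family| = 7
Pass 3: +1 →
  {1}  = Ω∖{2,3}
  |family| = 8
Pass 4: closed — nothing new.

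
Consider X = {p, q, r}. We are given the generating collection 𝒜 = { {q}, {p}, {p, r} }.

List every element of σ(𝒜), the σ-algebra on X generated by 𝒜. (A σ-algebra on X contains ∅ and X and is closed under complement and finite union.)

Begin from { {}, {p}, {q}, {p, r}, X } (that is, 𝒜 plus ∅ and X).
Round 1: +2 →
  {p, q}  = {q} ∪ {p}
  {q, r}  = X∖{p}
  (now 7)
Round 2 adds 1:
  {r}  = X∖{p, q}
  (now 8)
Round 3: closed — nothing new.

|σ(𝒜)| = 8.  σ(𝒜) = { {}, {p}, {q}, {r}, {p, q}, {p, r}, {q, r}, X }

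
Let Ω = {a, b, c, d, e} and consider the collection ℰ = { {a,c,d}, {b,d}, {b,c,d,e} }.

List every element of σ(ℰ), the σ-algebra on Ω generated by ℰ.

Answer: σ(ℰ) = { {}, {a}, {b}, {c}, {d}, {e}, {a,b}, {a,c}, {a,d}, {a,e}, {b,c}, {b,d}, {b,e}, {c,d}, {c,e}, {d,e}, {a,b,c}, {a,b,d}, {a,b,e}, {a,c,d}, {a,c,e}, {a,d,e}, {b,c,d}, {b,c,e}, {b,d,e}, {c,d,e}, {a,b,c,d}, {a,b,c,e}, {a,b,d,e}, {a,c,d,e}, {b,c,d,e}, Ω }

Working:
Begin from { {}, {b,d}, {a,c,d}, {b,c,d,e}, Ω } (that is, ℰ plus ∅ and Ω).
Pass 1 (4 new):
  {a}  = Ω∖{b,c,d,e}
  {b,e}  = Ω∖{a,c,d}
  {a,c,e}  = Ω∖{b,d}
  {a,b,c,d}  = {a,c,d} ∪ {b,d}
Pass 2 adds 6:
  {e}  = Ω∖{a,b,c,d}
  {a,b,d}  = {b,d} ∪ {a}
  {a,b,e}  = {b,e} ∪ {a}
  {b,d,e}  = {b,e} ∪ {b,d}
  {a,b,c,e}  = {b,e} ∪ {a,c,e}
  {a,c,d,e}  = {a,c,e} ∪ {a,c,d}
Pass 3: +7 →
  {b}  = Ω∖{a,c,d,e}
  {d}  = Ω∖{a,b,c,e}
  {a,c}  = Ω∖{b,d,e}
  {a,e}  = {e} ∪ {a}
  {c,d}  = Ω∖{a,b,e}
  {c,e}  = Ω∖{a,b,d}
  {a,b,d,e}  = {b,e} ∪ {a,b,d}
Pass 4. New:
  {c}  = Ω∖{a,b,d,e}
  {a,b}  = {b} ∪ {a}
  {a,d}  = {d} ∪ {a}
  {d,e}  = {e} ∪ {d}
  {a,b,c}  = {b} ∪ {a,c}
  {a,d,e}  = {a,e} ∪ {d}
  {b,c,d}  = Ω∖{a,e}
  {b,c,e}  = {b,e} ∪ {c,e}
  {c,d,e}  = {c,d} ∪ {c,e}
Pass 5 (1 new):
  {b,c}  = Ω∖{a,d,e}
After Pass 6 the family is unchanged; done.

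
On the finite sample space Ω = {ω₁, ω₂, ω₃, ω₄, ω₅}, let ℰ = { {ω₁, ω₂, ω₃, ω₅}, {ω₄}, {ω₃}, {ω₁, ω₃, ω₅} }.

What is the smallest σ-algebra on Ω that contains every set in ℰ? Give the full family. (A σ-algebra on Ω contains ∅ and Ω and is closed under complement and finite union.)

Answer: σ(ℰ) = { ∅, {ω₂}, {ω₃}, {ω₄}, {ω₁, ω₅}, {ω₂, ω₃}, {ω₂, ω₄}, {ω₃, ω₄}, {ω₁, ω₂, ω₅}, {ω₁, ω₃, ω₅}, {ω₁, ω₄, ω₅}, {ω₂, ω₃, ω₄}, {ω₁, ω₂, ω₃, ω₅}, {ω₁, ω₂, ω₄, ω₅}, {ω₁, ω₃, ω₄, ω₅}, Ω }

Check:
Start: ℰ ∪ {∅, Ω} = { ∅, {ω₃}, {ω₄}, {ω₁, ω₃, ω₅}, {ω₁, ω₂, ω₃, ω₅}, Ω }.
Iteration 1 (4 new):
  {ω₂, ω₄}  = Ω∖{ω₁, ω₃, ω₅}
  {ω₃, ω₄}  = {ω₃} ∪ {ω₄}
  {ω₁, ω₂, ω₄, ω₅}  = Ω∖{ω₃}
  {ω₁, ω₃, ω₄, ω₅}  = {ω₄} ∪ {ω₁, ω₃, ω₅}
  |family| = 10
Iteration 2 adds 3:
  {ω₂}  = Ω∖{ω₁, ω₃, ω₄, ω₅}
  {ω₁, ω₂, ω₅}  = Ω∖{ω₃, ω₄}
  {ω₂, ω₃, ω₄}  = {ω₃, ω₄} ∪ {ω₂, ω₄}
  |family| = 13
Iteration 3: +2 →
  {ω₁, ω₅}  = Ω∖{ω₂, ω₃, ω₄}
  {ω₂, ω₃}  = {ω₃} ∪ {ω₂}
  |family| = 15
Iteration 4 adds 1:
  {ω₁, ω₄, ω₅}  = Ω∖{ω₂, ω₃}
  |family| = 16
Iteration 5: already closed under ᶜ and ∪.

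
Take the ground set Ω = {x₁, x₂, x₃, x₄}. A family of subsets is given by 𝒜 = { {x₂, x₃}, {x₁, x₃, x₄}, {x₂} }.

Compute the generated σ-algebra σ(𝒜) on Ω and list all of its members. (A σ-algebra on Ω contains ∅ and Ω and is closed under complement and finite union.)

Take S₀ = 𝒜 ∪ {∅, Ω} = { {}, {x₂}, {x₂, x₃}, {x₁, x₃, x₄}, Ω }.
Step 1 (1 new):
  {x₁, x₄}  = complement {x₂, x₃}
  — 6 sets.
Step 2 adds 1:
  {x₁, x₂, x₄}  = {x₂} ∪ {x₁, x₄}
  — 7 sets.
Step 3: 1 new —
  {x₃}  = complement {x₁, x₂, x₄}
  — 8 sets.
Step 4: stable.

|σ(𝒜)| = 8.  σ(𝒜) = { {}, {x₂}, {x₃}, {x₁, x₄}, {x₂, x₃}, {x₁, x₂, x₄}, {x₁, x₃, x₄}, Ω }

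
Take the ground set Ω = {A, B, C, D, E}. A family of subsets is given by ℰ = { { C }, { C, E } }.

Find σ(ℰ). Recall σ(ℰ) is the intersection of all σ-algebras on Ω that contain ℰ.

Answer: σ(ℰ) = { {}, { C }, { E }, { C, E }, { A, B, D }, { A, B, C, D }, { A, B, D, E }, Ω }

Check:
Take S₀ = ℰ ∪ {∅, Ω} = { {}, { C }, { C, E }, Ω }.
Round 1 (2 new):
  { A, B, D }  = Ω∖{ C, E }
  { A, B, D, E }  = Ω∖{ C }
  — 6 sets.
Round 2 adds 1:
  { A, B, C, D }  = { C } ∪ { A, B, D }
  — 7 sets.
Round 3. New:
  { E }  = Ω∖{ A, B, C, D }
  — 8 sets.
Round 4: stable.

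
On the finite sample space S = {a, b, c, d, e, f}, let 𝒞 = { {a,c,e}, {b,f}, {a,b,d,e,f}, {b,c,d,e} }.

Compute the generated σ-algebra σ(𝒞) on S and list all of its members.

Start: 𝒞 ∪ {∅, S} = { {}, {b,f}, {a,c,e}, {b,c,d,e}, {a,b,d,e,f}, S }.
Step 1 (7 new):
  {c}  = complement {a,b,d,e,f}
  {a,f}  = complement {b,c,d,e}
  {b,d,f}  = complement {a,c,e}
  {a,c,d,e}  = complement {b,f}
  {a,b,c,d,e}  = {a,c,e} ∪ {b,c,d,e}
  {a,b,c,e,f}  = {a,c,e} ∪ {b,f}
  {b,c,d,e,f}  = {b,f} ∪ {b,c,d,e}
  [13 total]
Step 2 (10 new):
  {a}  = complement {b,c,d,e,f}
  {d}  = complement {a,b,c,e,f}
  {f}  = complement {a,b,c,d,e}
  {a,b,f}  = {a,f} ∪ {b,f}
  {a,c,f}  = {a,f} ∪ {c}
  {b,c,f}  = {b,f} ∪ {c}
  {a,b,d,f}  = {b,d,f} ∪ {a,f}
  {a,c,e,f}  = {a,f} ∪ {a,c,e}
  {b,c,d,f}  = {b,d,f} ∪ {c}
  {a,c,d,e,f}  = {a,f} ∪ {a,c,d,e}
  [23 total]
Step 3 (16 new):
  {b}  = complement {a,c,d,e,f}
  {a,c}  = {c} ∪ {a}
  {a,d}  = {d} ∪ {a}
  {a,e}  = complement {b,c,d,f}
  {b,d}  = complement {a,c,e,f}
  {c,d}  = {c} ∪ {d}
  {c,e}  = complement {a,b,d,f}
  {c,f}  = {f} ∪ {c}
  {d,f}  = {f} ∪ {d}
  {a,d,e}  = complement {b,c,f}
  {a,d,f}  = {a,f} ∪ {d}
  {b,d,e}  = complement {a,c,f}
  {c,d,e}  = complement {a,b,f}
  {a,b,c,f}  = {a,c,f} ∪ {b,c,f}
  {a,c,d,f}  = {a,c,f} ∪ {d}
  {a,b,c,d,f}  = {b,d,f} ∪ {a,c,f}
  [39 total]
Step 4 adds 22:
  {e}  = complement {a,b,c,d,f}
  {a,b}  = {b} ∪ {a}
  {b,c}  = {b} ∪ {c}
  {b,e}  = complement {a,c,d,f}
  {d,e}  = complement {a,b,c,f}
  {a,b,c}  = {b} ∪ {a,c}
  {a,b,d}  = {b} ∪ {a,d}
  {a,b,e}  = {b} ∪ {a,e}
  {a,c,d}  = {c,d} ∪ {a,c}
  {a,e,f}  = {a,f} ∪ {a,e}
  {b,c,d}  = {c,d} ∪ {b}
  {b,c,e}  = complement {a,d,f}
  {c,d,f}  = {c,d} ∪ {c,f}
  {c,e,f}  = {c,e} ∪ {c,f}
  {a,b,c,d}  = {a,c} ∪ {b,d}
  {a,b,c,e}  = complement {d,f}
  {a,b,d,e}  = complement {c,f}
  {a,b,e,f}  = complement {c,d}
  {a,d,e,f}  = {a,f} ∪ {a,d,e}
  {b,c,e,f}  = complement {a,d}
  {b,d,e,f}  = complement {a,c}
  {c,d,e,f}  = {c,e} ∪ {d,f}
  [61 total]
Step 5: +3 →
  {e,f}  = complement {a,b,c,d}
  {b,e,f}  = complement {a,c,d}
  {d,e,f}  = complement {a,b,c}
  [64 total]
Step 6: closed — nothing new.

|σ(𝒞)| = 64.  σ(𝒞) = { {}, {a}, {b}, {c}, {d}, {e}, {f}, {a,b}, {a,c}, {a,d}, {a,e}, {a,f}, {b,c}, {b,d}, {b,e}, {b,f}, {c,d}, {c,e}, {c,f}, {d,e}, {d,f}, {e,f}, {a,b,c}, {a,b,d}, {a,b,e}, {a,b,f}, {a,c,d}, {a,c,e}, {a,c,f}, {a,d,e}, {a,d,f}, {a,e,f}, {b,c,d}, {b,c,e}, {b,c,f}, {b,d,e}, {b,d,f}, {b,e,f}, {c,d,e}, {c,d,f}, {c,e,f}, {d,e,f}, {a,b,c,d}, {a,b,c,e}, {a,b,c,f}, {a,b,d,e}, {a,b,d,f}, {a,b,e,f}, {a,c,d,e}, {a,c,d,f}, {a,c,e,f}, {a,d,e,f}, {b,c,d,e}, {b,c,d,f}, {b,c,e,f}, {b,d,e,f}, {c,d,e,f}, {a,b,c,d,e}, {a,b,c,d,f}, {a,b,c,e,f}, {a,b,d,e,f}, {a,c,d,e,f}, {b,c,d,e,f}, S }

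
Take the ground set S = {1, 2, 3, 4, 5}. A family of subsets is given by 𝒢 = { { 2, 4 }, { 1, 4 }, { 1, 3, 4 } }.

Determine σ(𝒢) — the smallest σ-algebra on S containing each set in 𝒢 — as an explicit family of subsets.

σ(𝒢) = { {}, { 1 }, { 2 }, { 3 }, { 4 }, { 5 }, { 1, 2 }, { 1, 3 }, { 1, 4 }, { 1, 5 }, { 2, 3 }, { 2, 4 }, { 2, 5 }, { 3, 4 }, { 3, 5 }, { 4, 5 }, { 1, 2, 3 }, { 1, 2, 4 }, { 1, 2, 5 }, { 1, 3, 4 }, { 1, 3, 5 }, { 1, 4, 5 }, { 2, 3, 4 }, { 2, 3, 5 }, { 2, 4, 5 }, { 3, 4, 5 }, { 1, 2, 3, 4 }, { 1, 2, 3, 5 }, { 1, 2, 4, 5 }, { 1, 3, 4, 5 }, { 2, 3, 4, 5 }, S }

Check:
Initial family (5 sets): { {}, { 1, 4 }, { 2, 4 }, { 1, 3, 4 }, S }.
Iteration 1: 5 new —
  { 2, 5 }  = S∖{ 1, 3, 4 }
  { 1, 2, 4 }  = { 1, 4 } ∪ { 2, 4 }
  { 1, 3, 5 }  = S∖{ 2, 4 }
  { 2, 3, 5 }  = S∖{ 1, 4 }
  { 1, 2, 3, 4 }  = { 1, 3, 4 } ∪ { 2, 4 }
  — 10 sets.
Iteration 2 adds 7:
  { 5 }  = S∖{ 1, 2, 3, 4 }
  { 3, 5 }  = S∖{ 1, 2, 4 }
  { 2, 4, 5 }  = { 2, 5 } ∪ { 2, 4 }
  { 1, 2, 3, 5 }  = { 2, 5 } ∪ { 1, 3, 5 }
  { 1, 2, 4, 5 }  = { 2, 5 } ∪ { 1, 2, 4 }
  { 1, 3, 4, 5 }  = { 1, 3, 5 } ∪ { 1, 3, 4 }
  { 2, 3, 4, 5 }  = { 2, 3, 5 } ∪ { 2, 4 }
  — 17 sets.
Iteration 3: +6 →
  { 1 }  = S∖{ 2, 3, 4, 5 }
  { 2 }  = S∖{ 1, 3, 4, 5 }
  { 3 }  = S∖{ 1, 2, 4, 5 }
  { 4 }  = S∖{ 1, 2, 3, 5 }
  { 1, 3 }  = S∖{ 2, 4, 5 }
  { 1, 4, 5 }  = { 1, 4 } ∪ { 5 }
  — 23 sets.
Iteration 4. New:
  { 1, 2 }  = { 2 } ∪ { 1 }
  { 1, 5 }  = { 5 } ∪ { 1 }
  { 2, 3 }  = S∖{ 1, 4, 5 }
  { 3, 4 }  = { 3 } ∪ { 4 }
  { 4, 5 }  = { 5 } ∪ { 4 }
  { 1, 2, 3 }  = { 2 } ∪ { 1, 3 }
  { 1, 2, 5 }  = { 2, 5 } ∪ { 1 }
  { 2, 3, 4 }  = { 3 } ∪ { 2, 4 }
  { 3, 4, 5 }  = { 4 } ∪ { 3, 5 }
  — 32 sets.
Iteration 5: already closed under ᶜ and ∪.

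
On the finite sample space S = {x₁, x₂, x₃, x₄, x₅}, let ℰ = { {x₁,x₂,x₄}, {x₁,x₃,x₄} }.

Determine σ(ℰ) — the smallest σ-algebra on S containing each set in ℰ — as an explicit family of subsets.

σ(ℰ) (16 sets): { {}, {x₂}, {x₃}, {x₅}, {x₁,x₄}, {x₂,x₃}, {x₂,x₅}, {x₃,x₅}, {x₁,x₂,x₄}, {x₁,x₃,x₄}, {x₁,x₄,x₅}, {x₂,x₃,x₅}, {x₁,x₂,x₃,x₄}, {x₁,x₂,x₄,x₅}, {x₁,x₃,x₄,x₅}, S }

Trace:
Take S₀ = ℰ ∪ {∅, S} = { {}, {x₁,x₂,x₄}, {x₁,x₃,x₄}, S }.
Iteration 1. New:
  {x₂,x₅}  = ᶜ of {x₁,x₃,x₄}
  {x₃,x₅}  = ᶜ of {x₁,x₂,x₄}
  {x₁,x₂,x₃,x₄}  = {x₁,x₂,x₄} ∪ {x₁,x₃,x₄}
  — 7 sets.
Iteration 2. New:
  {x₅}  = ᶜ of {x₁,x₂,x₃,x₄}
  {x₂,x₃,x₅}  = {x₂,x₅} ∪ {x₃,x₅}
  {x₁,x₂,x₄,x₅}  = {x₂,x₅} ∪ {x₁,x₂,x₄}
  {x₁,x₃,x₄,x₅}  = {x₁,x₃,x₄} ∪ {x₃,x₅}
  — 11 sets.
Iteration 3. New:
  {x₂}  = ᶜ of {x₁,x₃,x₄,x₅}
  {x₃}  = ᶜ of {x₁,x₂,x₄,x₅}
  {x₁,x₄}  = ᶜ of {x₂,x₃,x₅}
  — 14 sets.
Iteration 4: 2 new —
  {x₂,x₃}  = {x₃} ∪ {x₂}
  {x₁,x₄,x₅}  = {x₁,x₄} ∪ {x₅}
  — 16 sets.
Iteration 5: closed — nothing new.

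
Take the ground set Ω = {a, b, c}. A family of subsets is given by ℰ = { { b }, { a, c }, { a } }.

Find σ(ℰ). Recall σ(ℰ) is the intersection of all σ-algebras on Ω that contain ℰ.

σ(ℰ) = { {  }, { a }, { b }, { c }, { a, b }, { a, c }, { b, c }, Ω }

Derivation:
Start: ℰ ∪ {∅, Ω} = { {  }, { a }, { b }, { a, c }, Ω }.
Step 1. New:
  { a, b }  = { b } ∪ { a }
  { b, c }  = { a }ᶜ
  — 7 sets.
Step 2: 1 new —
  { c }  = { a, b }ᶜ
  — 8 sets.
Step 3: stable.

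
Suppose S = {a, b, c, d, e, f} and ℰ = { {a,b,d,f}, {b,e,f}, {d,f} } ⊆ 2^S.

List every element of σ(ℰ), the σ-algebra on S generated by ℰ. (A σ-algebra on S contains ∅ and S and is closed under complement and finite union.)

|σ(ℰ)| = 64.  σ(ℰ) = { ∅, {a}, {b}, {c}, {d}, {e}, {f}, {a,b}, {a,c}, {a,d}, {a,e}, {a,f}, {b,c}, {b,d}, {b,e}, {b,f}, {c,d}, {c,e}, {c,f}, {d,e}, {d,f}, {e,f}, {a,b,c}, {a,b,d}, {a,b,e}, {a,b,f}, {a,c,d}, {a,c,e}, {a,c,f}, {a,d,e}, {a,d,f}, {a,e,f}, {b,c,d}, {b,c,e}, {b,c,f}, {b,d,e}, {b,d,f}, {b,e,f}, {c,d,e}, {c,d,f}, {c,e,f}, {d,e,f}, {a,b,c,d}, {a,b,c,e}, {a,b,c,f}, {a,b,d,e}, {a,b,d,f}, {a,b,e,f}, {a,c,d,e}, {a,c,d,f}, {a,c,e,f}, {a,d,e,f}, {b,c,d,e}, {b,c,d,f}, {b,c,e,f}, {b,d,e,f}, {c,d,e,f}, {a,b,c,d,e}, {a,b,c,d,f}, {a,b,c,e,f}, {a,b,d,e,f}, {a,c,d,e,f}, {b,c,d,e,f}, S }

Check:
Seed the family with ℰ together with ∅ and S: { ∅, {d,f}, {b,e,f}, {a,b,d,f}, S }.
Step 1 (5 new):
  {c,e}  = ᶜ of {a,b,d,f}
  {a,c,d}  = ᶜ of {b,e,f}
  {a,b,c,e}  = ᶜ of {d,f}
  {b,d,e,f}  = {b,e,f} ∪ {d,f}
  {a,b,d,e,f}  = {a,b,d,f} ∪ {b,e,f}
  |family| = 10
Step 2: +10 →
  {c}  = ᶜ of {a,b,d,e,f}
  {a,c}  = ᶜ of {b,d,e,f}
  {a,c,d,e}  = {a,c,d} ∪ {c,e}
  {a,c,d,f}  = {a,c,d} ∪ {d,f}
  {b,c,e,f}  = {b,e,f} ∪ {c,e}
  {c,d,e,f}  = {c,e} ∪ {d,f}
  {a,b,c,d,e}  = {a,c,d} ∪ {a,b,c,e}
  {a,b,c,d,f}  = {a,b,d,f} ∪ {a,c,d}
  {a,b,c,e,f}  = {b,e,f} ∪ {a,b,c,e}
  {b,c,d,e,f}  = {b,d,e,f} ∪ {c,e}
  |family| = 20
Step 3 (11 new):
  {a}  = ᶜ of {b,c,d,e,f}
  {d}  = ᶜ of {a,b,c,e,f}
  {e}  = ᶜ of {a,b,c,d,f}
  {f}  = ᶜ of {a,b,c,d,e}
  {a,b}  = ᶜ of {c,d,e,f}
  {a,d}  = ᶜ of {b,c,e,f}
  {b,e}  = ᶜ of {a,c,d,f}
  {b,f}  = ᶜ of {a,c,d,e}
  {a,c,e}  = {a,c} ∪ {c,e}
  {c,d,f}  = {d,f} ∪ {c}
  {a,c,d,e,f}  = {a,c,d} ∪ {c,d,e,f}
  |family| = 31
Step 4 (27 new):
  {b}  = ᶜ of {a,c,d,e,f}
  {a,e}  = {a} ∪ {e}
  {a,f}  = {a} ∪ {f}
  {c,d}  = {c} ∪ {d}
  {c,f}  = {f} ∪ {c}
  {d,e}  = {e} ∪ {d}
  {e,f}  = {f} ∪ {e}
  {a,b,c}  = {a,b} ∪ {c}
  {a,b,d}  = {a,b} ∪ {a,d}
  {a,b,e}  = ᶜ of {c,d,f}
  {a,b,f}  = {a,b} ∪ {b,f}
  {a,c,f}  = {f} ∪ {a,c}
  {a,d,e}  = {e} ∪ {a,d}
  {a,d,f}  = {a} ∪ {d,f}
  {b,c,e}  = {b,e} ∪ {c}
  {b,c,f}  = {b,f} ∪ {c}
  {b,d,e}  = {b,e} ∪ {d}
  {b,d,f}  = ᶜ of {a,c,e}
  {c,d,e}  = {c,e} ∪ {d}
  {c,e,f}  = {f} ∪ {c,e}
  {d,e,f}  = {e} ∪ {d,f}
  {a,b,c,d}  = {a,b} ∪ {a,c,d}
  {a,b,c,f}  = {b,f} ∪ {a,c}
  {a,b,d,e}  = {b,e} ∪ {a,d}
  {a,b,e,f}  = {a,b} ∪ {b,e,f}
  {a,c,e,f}  = {a,c,e} ∪ {f}
  {b,c,d,f}  = {b,f} ∪ {c,d,f}
  |family| = 58
Step 5: 6 new —
  {b,c}  = {b} ∪ {c}
  {b,d}  = ᶜ of {a,c,e,f}
  {a,e,f}  = {a,f} ∪ {e,f}
  {b,c,d}  = {c,d} ∪ {b}
  {a,d,e,f}  = {a,f} ∪ {d,e}
  {b,c,d,e}  = ᶜ of {a,f}
  |family| = 64
Step 6: closed — nothing new.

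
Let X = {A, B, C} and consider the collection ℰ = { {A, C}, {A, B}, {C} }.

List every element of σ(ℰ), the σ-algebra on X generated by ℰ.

Start: ℰ ∪ {∅, X} = { {}, {C}, {A, B}, {A, C}, X }.
Step 1: +1 →
  {B}  = X∖{A, C}
  |family| = 6
Step 2. New:
  {B, C}  = {C} ∪ {B}
  |family| = 7
Step 3: +1 →
  {A}  = X∖{B, C}
  |family| = 8
Step 4: no new sets; the family is a σ-algebra.

Therefore σ(ℰ) = { {}, {A}, {B}, {C}, {A, B}, {A, C}, {B, C}, X } (|σ(ℰ)| = 8).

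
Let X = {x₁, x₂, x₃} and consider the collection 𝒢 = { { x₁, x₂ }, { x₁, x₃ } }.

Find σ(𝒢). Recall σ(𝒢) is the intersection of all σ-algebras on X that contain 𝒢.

Seed the family with 𝒢 together with ∅ and X: { ∅, { x₁, x₂ }, { x₁, x₃ }, X }.
Round 1: 2 new —
  { x₂ }  = { x₁, x₃ }ᶜ
  { x₃ }  = { x₁, x₂ }ᶜ
  — 6 sets.
Round 2 adds 1:
  { x₂, x₃ }  = { x₃ } ∪ { x₂ }
  — 7 sets.
Round 3: 1 new —
  { x₁ }  = { x₂, x₃ }ᶜ
  — 8 sets.
After Round 4 the family is unchanged; done.

σ(𝒢) = { ∅, { x₁ }, { x₂ }, { x₃ }, { x₁, x₂ }, { x₁, x₃ }, { x₂, x₃ }, X }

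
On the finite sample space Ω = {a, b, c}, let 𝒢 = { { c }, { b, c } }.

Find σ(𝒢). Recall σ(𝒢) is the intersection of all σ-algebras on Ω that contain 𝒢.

Begin from { {}, { c }, { b, c }, Ω } (that is, 𝒢 plus ∅ and Ω).
Step 1: 2 new —
  { a }  = ᶜ of { b, c }
  { a, b }  = ᶜ of { c }
  |family| = 6
Step 2. New:
  { a, c }  = { c } ∪ { a }
  |family| = 7
Step 3. New:
  { b }  = ᶜ of { a, c }
  |family| = 8
Step 4: already closed under ᶜ and ∪.

Hence σ(𝒢) has 8 members: { {}, { a }, { b }, { c }, { a, b }, { a, c }, { b, c }, Ω }.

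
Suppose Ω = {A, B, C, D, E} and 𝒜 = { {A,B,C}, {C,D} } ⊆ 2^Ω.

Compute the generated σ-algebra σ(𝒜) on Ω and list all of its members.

Seed the family with 𝒜 together with ∅ and Ω: { {}, {C,D}, {A,B,C}, Ω }.
Pass 1 (3 new):
  {D,E}  = Ω∖{A,B,C}
  {A,B,E}  = Ω∖{C,D}
  {A,B,C,D}  = {A,B,C} ∪ {C,D}
  [7 total]
Pass 2 (4 new):
  {E}  = Ω∖{A,B,C,D}
  {C,D,E}  = {D,E} ∪ {C,D}
  {A,B,C,E}  = {A,B,E} ∪ {A,B,C}
  {A,B,D,E}  = {D,E} ∪ {A,B,E}
  [11 total]
Pass 3: 3 new —
  {C}  = Ω∖{A,B,D,E}
  {D}  = Ω∖{A,B,C,E}
  {A,B}  = Ω∖{C,D,E}
  [14 total]
Pass 4: 2 new —
  {C,E}  = {C} ∪ {E}
  {A,B,D}  = {A,B} ∪ {D}
  [16 total]
Pass 5: already closed under ᶜ and ∪.

Hence σ(𝒜) has 16 members: { {}, {C}, {D}, {E}, {A,B}, {C,D}, {C,E}, {D,E}, {A,B,C}, {A,B,D}, {A,B,E}, {C,D,E}, {A,B,C,D}, {A,B,C,E}, {A,B,D,E}, Ω }.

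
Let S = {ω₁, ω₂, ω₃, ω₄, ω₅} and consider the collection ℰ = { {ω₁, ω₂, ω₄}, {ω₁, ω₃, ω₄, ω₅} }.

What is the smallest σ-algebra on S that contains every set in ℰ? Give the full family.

Initial family (4 sets): { ∅, {ω₁, ω₂, ω₄}, {ω₁, ω₃, ω₄, ω₅}, S }.
Round 1 (2 new):
  {ω₂}  = ᶜ of {ω₁, ω₃, ω₄, ω₅}
  {ω₃, ω₅}  = ᶜ of {ω₁, ω₂, ω₄}
  — 6 sets.
Round 2: +1 →
  {ω₂, ω₃, ω₅}  = {ω₃, ω₅} ∪ {ω₂}
  — 7 sets.
Round 3. New:
  {ω₁, ω₄}  = ᶜ of {ω₂, ω₃, ω₅}
  — 8 sets.
Round 4: no new sets; the family is a σ-algebra.

|σ(ℰ)| = 8.  σ(ℰ) = { ∅, {ω₂}, {ω₁, ω₄}, {ω₃, ω₅}, {ω₁, ω₂, ω₄}, {ω₂, ω₃, ω₅}, {ω₁, ω₃, ω₄, ω₅}, S }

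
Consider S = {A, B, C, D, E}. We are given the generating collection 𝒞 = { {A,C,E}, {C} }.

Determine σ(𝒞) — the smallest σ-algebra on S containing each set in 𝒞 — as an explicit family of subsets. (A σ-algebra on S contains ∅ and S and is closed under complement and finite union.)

Take S₀ = 𝒞 ∪ {∅, S} = { {}, {C}, {A,C,E}, S }.
Pass 1: 2 new —
  {B,D}  = ᶜ of {A,C,E}
  {A,B,D,E}  = ᶜ of {C}
Pass 2 adds 1:
  {B,C,D}  = {C} ∪ {B,D}
Pass 3 adds 1:
  {A,E}  = ᶜ of {B,C,D}
After Pass 4 the family is unchanged; done.

σ(𝒞) = { {}, {C}, {A,E}, {B,D}, {A,C,E}, {B,C,D}, {A,B,D,E}, S }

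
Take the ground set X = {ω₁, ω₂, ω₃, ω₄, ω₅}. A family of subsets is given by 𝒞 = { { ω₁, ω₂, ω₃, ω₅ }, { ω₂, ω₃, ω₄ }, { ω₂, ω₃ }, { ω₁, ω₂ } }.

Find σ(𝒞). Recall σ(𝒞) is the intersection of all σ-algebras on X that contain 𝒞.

σ(𝒞) = { {}, { ω₁ }, { ω₂ }, { ω₃ }, { ω₄ }, { ω₅ }, { ω₁, ω₂ }, { ω₁, ω₃ }, { ω₁, ω₄ }, { ω₁, ω₅ }, { ω₂, ω₃ }, { ω₂, ω₄ }, { ω₂, ω₅ }, { ω₃, ω₄ }, { ω₃, ω₅ }, { ω₄, ω₅ }, { ω₁, ω₂, ω₃ }, { ω₁, ω₂, ω₄ }, { ω₁, ω₂, ω₅ }, { ω₁, ω₃, ω₄ }, { ω₁, ω₃, ω₅ }, { ω₁, ω₄, ω₅ }, { ω₂, ω₃, ω₄ }, { ω₂, ω₃, ω₅ }, { ω₂, ω₄, ω₅ }, { ω₃, ω₄, ω₅ }, { ω₁, ω₂, ω₃, ω₄ }, { ω₁, ω₂, ω₃, ω₅ }, { ω₁, ω₂, ω₄, ω₅ }, { ω₁, ω₃, ω₄, ω₅ }, { ω₂, ω₃, ω₄, ω₅ }, X }

Working:
Seed the family with 𝒞 together with ∅ and X: { {}, { ω₁, ω₂ }, { ω₂, ω₃ }, { ω₂, ω₃, ω₄ }, { ω₁, ω₂, ω₃, ω₅ }, X }.
Step 1. New:
  { ω₄ }  = { ω₁, ω₂, ω₃, ω₅ }ᶜ
  { ω₁, ω₅ }  = { ω₂, ω₃, ω₄ }ᶜ
  { ω₁, ω₂, ω₃ }  = { ω₂, ω₃ } ∪ { ω₁, ω₂ }
  { ω₁, ω₄, ω₅ }  = { ω₂, ω₃ }ᶜ
  { ω₃, ω₄, ω₅ }  = { ω₁, ω₂ }ᶜ
  { ω₁, ω₂, ω₃, ω₄ }  = { ω₂, ω₃, ω₄ } ∪ { ω₁, ω₂ }
Step 2 adds 7:
  { ω₅ }  = { ω₁, ω₂, ω₃, ω₄ }ᶜ
  { ω₄, ω₅ }  = { ω₁, ω₂, ω₃ }ᶜ
  { ω₁, ω₂, ω₄ }  = { ω₁, ω₂ } ∪ { ω₄ }
  { ω₁, ω₂, ω₅ }  = { ω₁, ω₂ } ∪ { ω₁, ω₅ }
  { ω₁, ω₂, ω₄, ω₅ }  = { ω₁, ω₄, ω₅ } ∪ { ω₁, ω₂ }
  { ω₁, ω₃, ω₄, ω₅ }  = { ω₁, ω₄, ω₅ } ∪ { ω₃, ω₄, ω₅ }
  { ω₂, ω₃, ω₄, ω₅ }  = { ω₃, ω₄, ω₅ } ∪ { ω₂, ω₃, ω₄ }
Step 3 (6 new):
  { ω₁ }  = { ω₂, ω₃, ω₄, ω₅ }ᶜ
  { ω₂ }  = { ω₁, ω₃, ω₄, ω₅ }ᶜ
  { ω₃ }  = { ω₁, ω₂, ω₄, ω₅ }ᶜ
  { ω₃, ω₄ }  = { ω₁, ω₂, ω₅ }ᶜ
  { ω₃, ω₅ }  = { ω₁, ω₂, ω₄ }ᶜ
  { ω₂, ω₃, ω₅ }  = { ω₅ } ∪ { ω₂, ω₃ }
Step 4 (7 new):
  { ω₁, ω₃ }  = { ω₃ } ∪ { ω₁ }
  { ω₁, ω₄ }  = { ω₂, ω₃, ω₅ }ᶜ
  { ω₂, ω₄ }  = { ω₂ } ∪ { ω₄ }
  { ω₂, ω₅ }  = { ω₂ } ∪ { ω₅ }
  { ω₁, ω₃, ω₄ }  = { ω₃, ω₄ } ∪ { ω₁ }
  { ω₁, ω₃, ω₅ }  = { ω₃ } ∪ { ω₁, ω₅ }
  { ω₂, ω₄, ω₅ }  = { ω₂ } ∪ { ω₄, ω₅ }
Step 5: no new sets; the family is a σ-algebra.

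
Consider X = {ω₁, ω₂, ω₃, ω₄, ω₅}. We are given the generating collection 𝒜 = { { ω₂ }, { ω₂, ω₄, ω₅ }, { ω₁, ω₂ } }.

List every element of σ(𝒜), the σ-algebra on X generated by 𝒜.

Start: 𝒜 ∪ {∅, X} = { {}, { ω₂ }, { ω₁, ω₂ }, { ω₂, ω₄, ω₅ }, X }.
Round 1. New:
  { ω₁, ω₃ }  = X∖{ ω₂, ω₄, ω₅ }
  { ω₃, ω₄, ω₅ }  = X∖{ ω₁, ω₂ }
  { ω₁, ω₂, ω₄, ω₅ }  = { ω₁, ω₂ } ∪ { ω₂, ω₄, ω₅ }
  { ω₁, ω₃, ω₄, ω₅ }  = X∖{ ω₂ }
  [9 total]
Round 2: 3 new —
  { ω₃ }  = X∖{ ω₁, ω₂, ω₄, ω₅ }
  { ω₁, ω₂, ω₃ }  = { ω₁, ω₂ } ∪ { ω₁, ω₃ }
  { ω₂, ω₃, ω₄, ω₅ }  = { ω₃, ω₄, ω₅ } ∪ { ω₂ }
  [12 total]
Round 3 (3 new):
  { ω₁ }  = X∖{ ω₂, ω₃, ω₄, ω₅ }
  { ω₂, ω₃ }  = { ω₃ } ∪ { ω₂ }
  { ω₄, ω₅ }  = X∖{ ω₁, ω₂, ω₃ }
  [15 total]
Round 4. New:
  { ω₁, ω₄, ω₅ }  = X∖{ ω₂, ω₃ }
  [16 total]
Round 5: closed — nothing new.

Therefore σ(𝒜) = { {}, { ω₁ }, { ω₂ }, { ω₃ }, { ω₁, ω₂ }, { ω₁, ω₃ }, { ω₂, ω₃ }, { ω₄, ω₅ }, { ω₁, ω₂, ω₃ }, { ω₁, ω₄, ω₅ }, { ω₂, ω₄, ω₅ }, { ω₃, ω₄, ω₅ }, { ω₁, ω₂, ω₄, ω₅ }, { ω₁, ω₃, ω₄, ω₅ }, { ω₂, ω₃, ω₄, ω₅ }, X } (|σ(𝒜)| = 16).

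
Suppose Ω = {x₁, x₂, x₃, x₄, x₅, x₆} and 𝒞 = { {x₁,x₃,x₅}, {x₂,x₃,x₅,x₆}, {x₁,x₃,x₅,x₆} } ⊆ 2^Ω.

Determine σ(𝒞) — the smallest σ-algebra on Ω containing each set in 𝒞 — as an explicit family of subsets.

σ(𝒞) = { ∅, {x₁}, {x₂}, {x₄}, {x₆}, {x₁,x₂}, {x₁,x₄}, {x₁,x₆}, {x₂,x₄}, {x₂,x₆}, {x₃,x₅}, {x₄,x₆}, {x₁,x₂,x₄}, {x₁,x₂,x₆}, {x₁,x₃,x₅}, {x₁,x₄,x₆}, {x₂,x₃,x₅}, {x₂,x₄,x₆}, {x₃,x₄,x₅}, {x₃,x₅,x₆}, {x₁,x₂,x₃,x₅}, {x₁,x₂,x₄,x₆}, {x₁,x₃,x₄,x₅}, {x₁,x₃,x₅,x₆}, {x₂,x₃,x₄,x₅}, {x₂,x₃,x₅,x₆}, {x₃,x₄,x₅,x₆}, {x₁,x₂,x₃,x₄,x₅}, {x₁,x₂,x₃,x₅,x₆}, {x₁,x₃,x₄,x₅,x₆}, {x₂,x₃,x₄,x₅,x₆}, Ω }

Check:
Start: 𝒞 ∪ {∅, Ω} = { ∅, {x₁,x₃,x₅}, {x₁,x₃,x₅,x₆}, {x₂,x₃,x₅,x₆}, Ω }.
Pass 1 adds 4:
  {x₁,x₄}  = {x₂,x₃,x₅,x₆}ᶜ
  {x₂,x₄}  = {x₁,x₃,x₅,x₆}ᶜ
  {x₂,x₄,x₆}  = {x₁,x₃,x₅}ᶜ
  {x₁,x₂,x₃,x₅,x₆}  = {x₁,x₃,x₅,x₆} ∪ {x₂,x₃,x₅,x₆}
  |family| = 9
Pass 2 adds 7:
  {x₄}  = {x₁,x₂,x₃,x₅,x₆}ᶜ
  {x₁,x₂,x₄}  = {x₁,x₄} ∪ {x₂,x₄}
  {x₁,x₂,x₄,x₆}  = {x₂,x₄,x₆} ∪ {x₁,x₄}
  {x₁,x₃,x₄,x₅}  = {x₁,x₃,x₅} ∪ {x₁,x₄}
  {x₁,x₂,x₃,x₄,x₅}  = {x₁,x₃,x₅} ∪ {x₂,x₄}
  {x₁,x₃,x₄,x₅,x₆}  = {x₁,x₃,x₅,x₆} ∪ {x₁,x₄}
  {x₂,x₃,x₄,x₅,x₆}  = {x₂,x₄,x₆} ∪ {x₂,x₃,x₅,x₆}
  |family| = 16
Pass 3 (6 new):
  {x₁}  = {x₂,x₃,x₄,x₅,x₆}ᶜ
  {x₂}  = {x₁,x₃,x₄,x₅,x₆}ᶜ
  {x₆}  = {x₁,x₂,x₃,x₄,x₅}ᶜ
  {x₂,x₆}  = {x₁,x₃,x₄,x₅}ᶜ
  {x₃,x₅}  = {x₁,x₂,x₄,x₆}ᶜ
  {x₃,x₅,x₆}  = {x₁,x₂,x₄}ᶜ
  |family| = 22
Pass 4: 10 new —
  {x₁,x₂}  = {x₁} ∪ {x₂}
  {x₁,x₆}  = {x₁} ∪ {x₆}
  {x₄,x₆}  = {x₆} ∪ {x₄}
  {x₁,x₂,x₆}  = {x₁} ∪ {x₂,x₆}
  {x₁,x₄,x₆}  = {x₆} ∪ {x₁,x₄}
  {x₂,x₃,x₅}  = {x₂} ∪ {x₃,x₅}
  {x₃,x₄,x₅}  = {x₄} ∪ {x₃,x₅}
  {x₁,x₂,x₃,x₅}  = {x₁,x₃,x₅} ∪ {x₂}
  {x₂,x₃,x₄,x₅}  = {x₃,x₅} ∪ {x₂,x₄}
  {x₃,x₄,x₅,x₆}  = {x₃,x₅,x₆} ∪ {x₄}
  |family| = 32
Pass 5: stable.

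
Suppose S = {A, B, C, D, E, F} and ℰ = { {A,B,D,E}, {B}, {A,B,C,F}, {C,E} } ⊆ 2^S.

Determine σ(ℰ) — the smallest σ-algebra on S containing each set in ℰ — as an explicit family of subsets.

Initial family (6 sets): { {}, {B}, {C,E}, {A,B,C,F}, {A,B,D,E}, S }.
Iteration 1. New:
  {C,F}  = S∖{A,B,D,E}
  {D,E}  = S∖{A,B,C,F}
  {B,C,E}  = {C,E} ∪ {B}
  {A,B,D,F}  = S∖{C,E}
  {A,B,C,D,E}  = {C,E} ∪ {A,B,D,E}
  {A,B,C,E,F}  = {C,E} ∪ {A,B,C,F}
  {A,C,D,E,F}  = S∖{B}
  |family| = 13
Iteration 2: +12 →
  {D}  = S∖{A,B,C,E,F}
  {F}  = S∖{A,B,C,D,E}
  {A,D,F}  = S∖{B,C,E}
  {B,C,F}  = {B} ∪ {C,F}
  {B,D,E}  = {B} ∪ {D,E}
  {C,D,E}  = {D,E} ∪ {C,E}
  {C,E,F}  = {C,F} ∪ {C,E}
  {B,C,D,E}  = {D,E} ∪ {B,C,E}
  {B,C,E,F}  = {B,C,E} ∪ {C,F}
  {C,D,E,F}  = {D,E} ∪ {C,F}
  {A,B,C,D,F}  = {A,B,D,F} ∪ {A,B,C,F}
  {A,B,D,E,F}  = {A,B,D,F} ∪ {A,B,D,E}
  |family| = 25
Iteration 3. New:
  {C}  = S∖{A,B,D,E,F}
  {E}  = S∖{A,B,C,D,F}
  {A,B}  = S∖{C,D,E,F}
  {A,D}  = S∖{B,C,E,F}
  {A,F}  = S∖{B,C,D,E}
  {B,D}  = {B} ∪ {D}
  {B,F}  = {B} ∪ {F}
  {D,F}  = {F} ∪ {D}
  {A,B,D}  = S∖{C,E,F}
  {A,B,F}  = S∖{C,D,E}
  {A,C,F}  = S∖{B,D,E}
  {A,D,E}  = S∖{B,C,F}
  {C,D,F}  = {C,F} ∪ {D}
  {D,E,F}  = {D,E} ∪ {F}
  {A,C,D,F}  = {A,D,F} ∪ {C,F}
  {A,D,E,F}  = {A,D,F} ∪ {D,E}
  {B,C,D,F}  = {B,C,F} ∪ {D}
  {B,D,E,F}  = {B,D,E} ∪ {F}
  {B,C,D,E,F}  = {C,D,E} ∪ {B,C,E,F}
  |family| = 44
Iteration 4: +19 →
  {A}  = S∖{B,C,D,E,F}
  {A,C}  = S∖{B,D,E,F}
  {A,E}  = S∖{B,C,D,F}
  {B,C}  = S∖{A,D,E,F}
  {B,E}  = S∖{A,C,D,F}
  {C,D}  = {C} ∪ {D}
  {E,F}  = {F} ∪ {E}
  {A,B,C}  = S∖{D,E,F}
  {A,B,E}  = S∖{C,D,F}
  {A,C,D}  = {C} ∪ {A,D}
  {A,E,F}  = {A,F} ∪ {E}
  {B,C,D}  = {C} ∪ {B,D}
  {B,D,F}  = {B} ∪ {D,F}
  {B,E,F}  = {B,F} ∪ {E}
  {A,B,C,D}  = {A,B,D} ∪ {C}
  {A,B,C,E}  = S∖{D,F}
  {A,B,E,F}  = {E} ∪ {A,B,F}
  {A,C,D,E}  = S∖{B,F}
  {A,C,E,F}  = S∖{B,D}
  |family| = 63
Iteration 5: +1 →
  {A,C,E}  = S∖{B,D,F}
  |family| = 64
After Iteration 6 the family is unchanged; done.

|σ(ℰ)| = 64.  σ(ℰ) = { {}, {A}, {B}, {C}, {D}, {E}, {F}, {A,B}, {A,C}, {A,D}, {A,E}, {A,F}, {B,C}, {B,D}, {B,E}, {B,F}, {C,D}, {C,E}, {C,F}, {D,E}, {D,F}, {E,F}, {A,B,C}, {A,B,D}, {A,B,E}, {A,B,F}, {A,C,D}, {A,C,E}, {A,C,F}, {A,D,E}, {A,D,F}, {A,E,F}, {B,C,D}, {B,C,E}, {B,C,F}, {B,D,E}, {B,D,F}, {B,E,F}, {C,D,E}, {C,D,F}, {C,E,F}, {D,E,F}, {A,B,C,D}, {A,B,C,E}, {A,B,C,F}, {A,B,D,E}, {A,B,D,F}, {A,B,E,F}, {A,C,D,E}, {A,C,D,F}, {A,C,E,F}, {A,D,E,F}, {B,C,D,E}, {B,C,D,F}, {B,C,E,F}, {B,D,E,F}, {C,D,E,F}, {A,B,C,D,E}, {A,B,C,D,F}, {A,B,C,E,F}, {A,B,D,E,F}, {A,C,D,E,F}, {B,C,D,E,F}, S }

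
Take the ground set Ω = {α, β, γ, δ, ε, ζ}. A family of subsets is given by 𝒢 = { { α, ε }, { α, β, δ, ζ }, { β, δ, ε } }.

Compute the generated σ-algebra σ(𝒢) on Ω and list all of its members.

Take S₀ = 𝒢 ∪ {∅, Ω} = { ∅, { α, ε }, { β, δ, ε }, { α, β, δ, ζ }, Ω }.
Step 1: +5 →
  { γ, ε }  = ᶜ of { α, β, δ, ζ }
  { α, γ, ζ }  = ᶜ of { β, δ, ε }
  { α, β, δ, ε }  = { α, ε } ∪ { β, δ, ε }
  { β, γ, δ, ζ }  = ᶜ of { α, ε }
  { α, β, δ, ε, ζ }  = { α, β, δ, ζ } ∪ { α, ε }
  (now 10)
Step 2. New:
  { γ }  = ᶜ of { α, β, δ, ε, ζ }
  { γ, ζ }  = ᶜ of { α, β, δ, ε }
  { α, γ, ε }  = { α, ε } ∪ { γ, ε }
  { α, γ, ε, ζ }  = { α, γ, ζ } ∪ { α, ε }
  { β, γ, δ, ε }  = { γ, ε } ∪ { β, δ, ε }
  { α, β, γ, δ, ε }  = { α, β, δ, ε } ∪ { γ, ε }
  { α, β, γ, δ, ζ }  = { α, β, δ, ζ } ∪ { α, γ, ζ }
  { β, γ, δ, ε, ζ }  = { β, γ, δ, ζ } ∪ { γ, ε }
  (now 18)
Step 3: +7 →
  { α }  = ᶜ of { β, γ, δ, ε, ζ }
  { ε }  = ᶜ of { α, β, γ, δ, ζ }
  { ζ }  = ᶜ of { α, β, γ, δ, ε }
  { α, ζ }  = ᶜ of { β, γ, δ, ε }
  { β, δ }  = ᶜ of { α, γ, ε, ζ }
  { β, δ, ζ }  = ᶜ of { α, γ, ε }
  { γ, ε, ζ }  = { γ, ζ } ∪ { γ, ε }
  (now 25)
Step 4: 6 new —
  { α, γ }  = { γ } ∪ { α }
  { ε, ζ }  = { ζ } ∪ { ε }
  { α, β, δ }  = ᶜ of { γ, ε, ζ }
  { α, ε, ζ }  = { α, ζ } ∪ { ε }
  { β, γ, δ }  = { γ } ∪ { β, δ }
  { β, δ, ε, ζ }  = { β, δ, ζ } ∪ { ε }
  (now 31)
Step 5 adds 1:
  { α, β, γ, δ }  = ᶜ of { ε, ζ }
  (now 32)
Step 6: already closed under ᶜ and ∪.

|σ(𝒢)| = 32.  σ(𝒢) = { ∅, { α }, { γ }, { ε }, { ζ }, { α, γ }, { α, ε }, { α, ζ }, { β, δ }, { γ, ε }, { γ, ζ }, { ε, ζ }, { α, β, δ }, { α, γ, ε }, { α, γ, ζ }, { α, ε, ζ }, { β, γ, δ }, { β, δ, ε }, { β, δ, ζ }, { γ, ε, ζ }, { α, β, γ, δ }, { α, β, δ, ε }, { α, β, δ, ζ }, { α, γ, ε, ζ }, { β, γ, δ, ε }, { β, γ, δ, ζ }, { β, δ, ε, ζ }, { α, β, γ, δ, ε }, { α, β, γ, δ, ζ }, { α, β, δ, ε, ζ }, { β, γ, δ, ε, ζ }, Ω }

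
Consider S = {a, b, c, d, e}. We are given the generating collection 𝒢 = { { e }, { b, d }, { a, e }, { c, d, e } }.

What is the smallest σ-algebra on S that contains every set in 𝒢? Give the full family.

σ(𝒢) (32 sets): { ∅, { a }, { b }, { c }, { d }, { e }, { a, b }, { a, c }, { a, d }, { a, e }, { b, c }, { b, d }, { b, e }, { c, d }, { c, e }, { d, e }, { a, b, c }, { a, b, d }, { a, b, e }, { a, c, d }, { a, c, e }, { a, d, e }, { b, c, d }, { b, c, e }, { b, d, e }, { c, d, e }, { a, b, c, d }, { a, b, c, e }, { a, b, d, e }, { a, c, d, e }, { b, c, d, e }, S }

Trace:
Begin from { ∅, { e }, { a, e }, { b, d }, { c, d, e }, S } (that is, 𝒢 plus ∅ and S).
Pass 1: +8 →
  { a, b }  = complement { c, d, e }
  { a, c, e }  = complement { b, d }
  { b, c, d }  = complement { a, e }
  { b, d, e }  = { b, d } ∪ { e }
  { a, b, c, d }  = complement { e }
  { a, b, d, e }  = { a, e } ∪ { b, d }
  { a, c, d, e }  = { c, d, e } ∪ { a, e }
  { b, c, d, e }  = { c, d, e } ∪ { b, d }
Pass 2 (7 new):
  { a }  = complement { b, c, d, e }
  { b }  = complement { a, c, d, e }
  { c }  = complement { a, b, d, e }
  { a, c }  = complement { b, d, e }
  { a, b, d }  = { a, b } ∪ { b, d }
  { a, b, e }  = { a, b } ∪ { e }
  { a, b, c, e }  = { a, b } ∪ { a, c, e }
Pass 3: 6 new —
  { d }  = complement { a, b, c, e }
  { b, c }  = { b } ∪ { c }
  { b, e }  = { b } ∪ { e }
  { c, d }  = complement { a, b, e }
  { c, e }  = complement { a, b, d }
  { a, b, c }  = { b } ∪ { a, c }
Pass 4 adds 5:
  { a, d }  = { d } ∪ { a }
  { d, e }  = complement { a, b, c }
  { a, c, d }  = complement { b, e }
  { a, d, e }  = complement { b, c }
  { b, c, e }  = { b, e } ∪ { c }
Pass 5: already closed under ᶜ and ∪.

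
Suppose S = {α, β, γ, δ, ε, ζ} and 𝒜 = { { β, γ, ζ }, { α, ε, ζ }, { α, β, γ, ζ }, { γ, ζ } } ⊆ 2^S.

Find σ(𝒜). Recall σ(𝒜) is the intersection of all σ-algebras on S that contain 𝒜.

Answer: σ(𝒜) = { {}, { α }, { β }, { γ }, { δ }, { ε }, { ζ }, { α, β }, { α, γ }, { α, δ }, { α, ε }, { α, ζ }, { β, γ }, { β, δ }, { β, ε }, { β, ζ }, { γ, δ }, { γ, ε }, { γ, ζ }, { δ, ε }, { δ, ζ }, { ε, ζ }, { α, β, γ }, { α, β, δ }, { α, β, ε }, { α, β, ζ }, { α, γ, δ }, { α, γ, ε }, { α, γ, ζ }, { α, δ, ε }, { α, δ, ζ }, { α, ε, ζ }, { β, γ, δ }, { β, γ, ε }, { β, γ, ζ }, { β, δ, ε }, { β, δ, ζ }, { β, ε, ζ }, { γ, δ, ε }, { γ, δ, ζ }, { γ, ε, ζ }, { δ, ε, ζ }, { α, β, γ, δ }, { α, β, γ, ε }, { α, β, γ, ζ }, { α, β, δ, ε }, { α, β, δ, ζ }, { α, β, ε, ζ }, { α, γ, δ, ε }, { α, γ, δ, ζ }, { α, γ, ε, ζ }, { α, δ, ε, ζ }, { β, γ, δ, ε }, { β, γ, δ, ζ }, { β, γ, ε, ζ }, { β, δ, ε, ζ }, { γ, δ, ε, ζ }, { α, β, γ, δ, ε }, { α, β, γ, δ, ζ }, { α, β, γ, ε, ζ }, { α, β, δ, ε, ζ }, { α, γ, δ, ε, ζ }, { β, γ, δ, ε, ζ }, S }

Trace:
Begin from { {}, { γ, ζ }, { α, ε, ζ }, { β, γ, ζ }, { α, β, γ, ζ }, S } (that is, 𝒜 plus ∅ and S).
Round 1: +6 →
  { δ, ε }  = S∖{ α, β, γ, ζ }
  { α, δ, ε }  = S∖{ β, γ, ζ }
  { β, γ, δ }  = S∖{ α, ε, ζ }
  { α, β, δ, ε }  = S∖{ γ, ζ }
  { α, γ, ε, ζ }  = { α, ε, ζ } ∪ { γ, ζ }
  { α, β, γ, ε, ζ }  = { α, ε, ζ } ∪ { β, γ, ζ }
  [12 total]
Round 2 (11 new):
  { δ }  = S∖{ α, β, γ, ε, ζ }
  { β, δ }  = S∖{ α, γ, ε, ζ }
  { α, δ, ε, ζ }  = { α, δ, ε } ∪ { α, ε, ζ }
  { β, γ, δ, ε }  = { β, γ, δ } ∪ { δ, ε }
  { β, γ, δ, ζ }  = { β, γ, δ } ∪ { β, γ, ζ }
  { γ, δ, ε, ζ }  = { δ, ε } ∪ { γ, ζ }
  { α, β, γ, δ, ε }  = { α, δ, ε } ∪ { β, γ, δ }
  { α, β, γ, δ, ζ }  = { β, γ, δ } ∪ { α, β, γ, ζ }
  { α, β, δ, ε, ζ }  = { α, β, δ, ε } ∪ { α, ε, ζ }
  { α, γ, δ, ε, ζ }  = { α, δ, ε } ∪ { α, γ, ε, ζ }
  { β, γ, δ, ε, ζ }  = { β, γ, ζ } ∪ { δ, ε }
  [23 total]
Round 3: 11 new —
  { α }  = S∖{ β, γ, δ, ε, ζ }
  { β }  = S∖{ α, γ, δ, ε, ζ }
  { γ }  = S∖{ α, β, δ, ε, ζ }
  { ε }  = S∖{ α, β, γ, δ, ζ }
  { ζ }  = S∖{ α, β, γ, δ, ε }
  { α, β }  = S∖{ γ, δ, ε, ζ }
  { α, ε }  = S∖{ β, γ, δ, ζ }
  { α, ζ }  = S∖{ β, γ, δ, ε }
  { β, γ }  = S∖{ α, δ, ε, ζ }
  { β, δ, ε }  = { δ, ε } ∪ { β, δ }
  { γ, δ, ζ }  = { γ, ζ } ∪ { δ }
  [34 total]
Round 4: +28 →
  { α, γ }  = { α } ∪ { γ }
  { α, δ }  = { α } ∪ { δ }
  { β, ε }  = { β } ∪ { ε }
  { β, ζ }  = { β } ∪ { ζ }
  { γ, δ }  = { γ } ∪ { δ }
  { γ, ε }  = { ε } ∪ { γ }
  { δ, ζ }  = { ζ } ∪ { δ }
  { ε, ζ }  = { ζ } ∪ { ε }
  { α, β, γ }  = { α, β } ∪ { γ }
  { α, β, δ }  = { α, β } ∪ { δ }
  { α, β, ε }  = S∖{ γ, δ, ζ }
  { α, β, ζ }  = { α, β } ∪ { α, ζ }
  { α, γ, ε }  = { γ } ∪ { α, ε }
  { α, γ, ζ }  = S∖{ β, δ, ε }
  { α, δ, ζ }  = { α, ζ } ∪ { δ }
  { β, γ, ε }  = { ε } ∪ { β, γ }
  { β, δ, ζ }  = { ζ } ∪ { β, δ }
  { γ, δ, ε }  = { δ, ε } ∪ { γ }
  { γ, ε, ζ }  = { ε } ∪ { γ, ζ }
  { δ, ε, ζ }  = { ζ } ∪ { δ, ε }
  { α, β, γ, δ }  = { α, β } ∪ { β, γ, δ }
  { α, β, γ, ε }  = { β, γ } ∪ { α, ε }
  { α, β, δ, ζ }  = { α, ζ } ∪ { β, δ }
  { α, β, ε, ζ }  = { α, β } ∪ { α, ε, ζ }
  { α, γ, δ, ε }  = { α, δ, ε } ∪ { γ }
  { α, γ, δ, ζ }  = { α } ∪ { γ, δ, ζ }
  { β, γ, ε, ζ }  = { β, γ, ζ } ∪ { ε }
  { β, δ, ε, ζ }  = { ζ } ∪ { β, δ, ε }
  [62 total]
Round 5: 2 new —
  { α, γ, δ }  = { γ, δ } ∪ { α, δ }
  { β, ε, ζ }  = { β, ε } ∪ { ε, ζ }
  [64 total]
Round 6: stable.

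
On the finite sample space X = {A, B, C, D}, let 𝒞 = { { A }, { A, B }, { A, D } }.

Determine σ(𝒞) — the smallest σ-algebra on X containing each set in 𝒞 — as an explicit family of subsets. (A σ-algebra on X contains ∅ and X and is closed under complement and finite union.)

σ(𝒞) (16 sets): { {  }, { A }, { B }, { C }, { D }, { A, B }, { A, C }, { A, D }, { B, C }, { B, D }, { C, D }, { A, B, C }, { A, B, D }, { A, C, D }, { B, C, D }, X }

Trace:
Initial family (5 sets): { {  }, { A }, { A, B }, { A, D }, X }.
Pass 1: 4 new —
  { B, C }  = { A, D }ᶜ
  { C, D }  = { A, B }ᶜ
  { A, B, D }  = { A, D } ∪ { A, B }
  { B, C, D }  = { A }ᶜ
Pass 2. New:
  { C }  = { A, B, D }ᶜ
  { A, B, C }  = { A, B } ∪ { B, C }
  { A, C, D }  = { C, D } ∪ { A, D }
Pass 3: +3 →
  { B }  = { A, C, D }ᶜ
  { D }  = { A, B, C }ᶜ
  { A, C }  = { C } ∪ { A }
Pass 4 (1 new):
  { B, D }  = { A, C }ᶜ
Pass 5: already closed under ᶜ and ∪.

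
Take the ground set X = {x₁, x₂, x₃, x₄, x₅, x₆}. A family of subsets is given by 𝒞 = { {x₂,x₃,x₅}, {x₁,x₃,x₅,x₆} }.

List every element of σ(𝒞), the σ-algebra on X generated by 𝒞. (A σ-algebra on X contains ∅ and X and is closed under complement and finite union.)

Answer: σ(𝒞) = { {}, {x₂}, {x₄}, {x₁,x₆}, {x₂,x₄}, {x₃,x₅}, {x₁,x₂,x₆}, {x₁,x₄,x₆}, {x₂,x₃,x₅}, {x₃,x₄,x₅}, {x₁,x₂,x₄,x₆}, {x₁,x₃,x₅,x₆}, {x₂,x₃,x₄,x₅}, {x₁,x₂,x₃,x₅,x₆}, {x₁,x₃,x₄,x₅,x₆}, X }

Check:
Start: 𝒞 ∪ {∅, X} = { {}, {x₂,x₃,x₅}, {x₁,x₃,x₅,x₆}, X }.
Round 1. New:
  {x₂,x₄}  = X∖{x₁,x₃,x₅,x₆}
  {x₁,x₄,x₆}  = X∖{x₂,x₃,x₅}
  {x₁,x₂,x₃,x₅,x₆}  = {x₂,x₃,x₅} ∪ {x₁,x₃,x₅,x₆}
  (now 7)
Round 2 (4 new):
  {x₄}  = X∖{x₁,x₂,x₃,x₅,x₆}
  {x₁,x₂,x₄,x₆}  = {x₁,x₄,x₆} ∪ {x₂,x₄}
  {x₂,x₃,x₄,x₅}  = {x₂,x₃,x₅} ∪ {x₂,x₄}
  {x₁,x₃,x₄,x₅,x₆}  = {x₁,x₃,x₅,x₆} ∪ {x₁,x₄,x₆}
  (now 11)
Round 3 (3 new):
  {x₂}  = X∖{x₁,x₃,x₄,x₅,x₆}
  {x₁,x₆}  = X∖{x₂,x₃,x₄,x₅}
  {x₃,x₅}  = X∖{x₁,x₂,x₄,x₆}
  (now 14)
Round 4 adds 2:
  {x₁,x₂,x₆}  = {x₁,x₆} ∪ {x₂}
  {x₃,x₄,x₅}  = {x₄} ∪ {x₃,x₅}
  (now 16)
Round 5: closed — nothing new.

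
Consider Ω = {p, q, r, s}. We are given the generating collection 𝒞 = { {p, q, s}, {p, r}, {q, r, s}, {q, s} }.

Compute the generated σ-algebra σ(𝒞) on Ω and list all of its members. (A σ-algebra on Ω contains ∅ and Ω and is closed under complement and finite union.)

Seed the family with 𝒞 together with ∅ and Ω: { ∅, {p, r}, {q, s}, {p, q, s}, {q, r, s}, Ω }.
Pass 1: 2 new —
  {p}  = Ω∖{q, r, s}
  {r}  = Ω∖{p, q, s}
  (now 8)
Pass 2: stable.

Hence σ(𝒞) has 8 members: { ∅, {p}, {r}, {p, r}, {q, s}, {p, q, s}, {q, r, s}, Ω }.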